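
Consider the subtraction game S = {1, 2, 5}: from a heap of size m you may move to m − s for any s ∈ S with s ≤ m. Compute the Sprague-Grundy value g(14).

2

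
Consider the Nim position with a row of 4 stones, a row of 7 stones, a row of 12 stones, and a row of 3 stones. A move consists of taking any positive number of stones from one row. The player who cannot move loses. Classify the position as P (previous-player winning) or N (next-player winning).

Nim-sum: 4 ^ 7 ^ 12 ^ 3 = 12.
The nim-sum is 12 ≠ 0, so this is an N-position: the player to move can win.

N-position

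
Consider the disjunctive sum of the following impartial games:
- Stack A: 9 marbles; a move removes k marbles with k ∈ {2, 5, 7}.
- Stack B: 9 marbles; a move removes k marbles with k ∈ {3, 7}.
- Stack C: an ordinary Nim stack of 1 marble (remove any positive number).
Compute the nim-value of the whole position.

Grundy values for stack A (subtraction set {2, 5, 7}):
k:     0  1  2  3  4  5  6  7  8  9
g(k):  0  0  1  1  0  2  1  3  2  2
So g(9) = 2.
Build the Grundy sequence for stack B with g(k) = mex{g(k−s) : s ∈ {3, 7}, s ≤ k}:
g(0) = mex{} = 0
g(1) = mex{} = 0
g(2) = mex{} = 0
g(3) = mex{0} = 1
g(4) = mex{0} = 1
g(5) = mex{0} = 1
g(6) = mex{1} = 0
g(7) = mex{0,1} = 2
g(8) = mex{0,1} = 2
g(9) = mex{0} = 1
So g(9) = 1.
Stack C is a plain Nim stack of size 1, so its Grundy value is 1.
By the Sprague-Grundy theorem, the Grundy value of a sum of independent games is the XOR of the component values.
Combined value = 2 ⊕ 1 ⊕ 1 = 2.

2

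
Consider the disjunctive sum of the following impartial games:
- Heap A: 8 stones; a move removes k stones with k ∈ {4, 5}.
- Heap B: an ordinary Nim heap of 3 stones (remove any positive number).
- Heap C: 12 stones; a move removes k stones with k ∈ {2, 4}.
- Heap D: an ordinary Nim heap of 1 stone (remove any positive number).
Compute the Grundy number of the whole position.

0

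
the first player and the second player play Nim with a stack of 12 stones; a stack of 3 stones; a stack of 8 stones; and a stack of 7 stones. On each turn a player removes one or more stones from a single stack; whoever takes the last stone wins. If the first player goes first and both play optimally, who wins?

the second player wins

Bitwise XOR of the heap sizes:
  1100  (12)
  0011  (3)
  1000  (8)
  0111  (7)
  ----
  0000  (0)
The nim-sum is 0, so this is a P-position: the player to move is in a losing position under optimal play; the first player is about to move from it and so loses — the second player wins.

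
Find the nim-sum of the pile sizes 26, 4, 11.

Nim-sum: 26 ^ 4 ^ 11 = 21.

21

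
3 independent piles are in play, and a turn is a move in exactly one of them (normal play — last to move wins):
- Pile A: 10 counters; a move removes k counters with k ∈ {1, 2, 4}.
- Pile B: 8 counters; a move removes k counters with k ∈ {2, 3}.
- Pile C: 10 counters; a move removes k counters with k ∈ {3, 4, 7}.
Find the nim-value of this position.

Grundy values for pile A (subtraction set {1, 2, 4}):
k:     0  1  2  3  4  5  6  7  8  9 10
g(k):  0  1  2  0  1  2  0  1  2  0  1
So g(10) = 1.
Build the Grundy sequence for pile B with g(k) = mex{g(k−s) : s ∈ {2, 3}, s ≤ k}:
g(0) = mex{} = 0
g(1) = mex{} = 0
g(2) = mex{0} = 1
g(3) = mex{0} = 1
g(4) = mex{0,1} = 2
g(5) = mex{1} = 0
g(6) = mex{1,2} = 0
g(7) = mex{0,2} = 1
g(8) = mex{0} = 1
So g(8) = 1.
For pile C, compute g(0), g(1), … with moves {3, 4, 7}:
g(0) = mex{} = 0
g(1) = mex{} = 0
g(2) = mex{} = 0
g(3) = mex{0} = 1
g(4) = mex{0} = 1
g(5) = mex{0} = 1
g(6) = mex{0,1} = 2
g(7) = mex{0,1} = 2
g(8) = mex{0,1} = 2
g(9) = mex{0,1,2} = 3
g(10) = mex{1,2} = 0
So g(10) = 0.
The value of a disjunctive sum is the nim-sum of the parts.
Combined value = 1 ⊕ 1 ⊕ 0 = 0.

0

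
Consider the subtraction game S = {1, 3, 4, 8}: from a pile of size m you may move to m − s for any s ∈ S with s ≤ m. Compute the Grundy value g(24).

1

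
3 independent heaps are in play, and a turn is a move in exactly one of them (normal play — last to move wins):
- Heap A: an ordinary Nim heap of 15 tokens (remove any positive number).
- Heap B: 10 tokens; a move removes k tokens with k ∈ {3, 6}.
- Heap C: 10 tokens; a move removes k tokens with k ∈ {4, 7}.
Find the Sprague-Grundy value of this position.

13

Heap A is a plain Nim heap of size 15, so its Grundy value is 15.
For heap B, compute g(0), g(1), … with moves {3, 6}:
k:     0  1  2  3  4  5  6  7  8  9 10
g(k):  0  0  0  1  1  1  2  2  2  0  0
So g(10) = 0.
Build the Grundy sequence for heap C with g(k) = mex{g(k−s) : s ∈ {4, 7}, s ≤ k}:
g(0) = mex{} = 0
g(1) = mex{} = 0
g(2) = mex{} = 0
g(3) = mex{} = 0
g(4) = mex{0} = 1
g(5) = mex{0} = 1
g(6) = mex{0} = 1
g(7) = mex{0} = 1
g(8) = mex{0,1} = 2
g(9) = mex{0,1} = 2
g(10) = mex{0,1} = 2
So g(10) = 2.
By the Sprague-Grundy theorem, the Grundy value of a sum of independent games is the XOR of the component values.
Combined value = 15 ⊕ 0 ⊕ 2 = 13.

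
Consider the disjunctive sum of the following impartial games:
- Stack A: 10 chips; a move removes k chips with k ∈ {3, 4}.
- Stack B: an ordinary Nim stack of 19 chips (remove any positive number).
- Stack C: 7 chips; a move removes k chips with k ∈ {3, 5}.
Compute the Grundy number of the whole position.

16

For stack A, compute g(0), g(1), … with moves {3, 4}:
k:     0  1  2  3  4  5  6  7  8  9 10
g(k):  0  0  0  1  1  1  2  0  0  0  1
So g(10) = 1.
Stack B is a plain Nim stack of size 19, so its Grundy value is 19.
Build the Grundy sequence for stack C with g(k) = mex{g(k−s) : s ∈ {3, 5}, s ≤ k}:
k:     0  1  2  3  4  5  6  7
g(k):  0  0  0  1  1  1  2  2
So g(7) = 2.
By the Sprague-Grundy theorem, the Grundy value of a sum of independent games is the XOR of the component values.
Combined value = 1 ⊕ 19 ⊕ 2 = 16.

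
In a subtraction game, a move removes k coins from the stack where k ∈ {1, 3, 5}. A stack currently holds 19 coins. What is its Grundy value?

Compute g(0), g(1), … for moves {1, 3, 5}:
k:     0  1  2  3  4  5  6  7  8  9 10 11 12 13 14 15 16 17 18 19
g(k):  0  1  0  1  0  1  0  1  0  1  0  1  0  1  0  1  0  1  0  1
So g(19) = 1.

1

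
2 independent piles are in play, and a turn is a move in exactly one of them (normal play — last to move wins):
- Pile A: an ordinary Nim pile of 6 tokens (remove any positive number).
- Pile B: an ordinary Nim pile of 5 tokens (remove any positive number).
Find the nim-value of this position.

3

Pile A is a plain Nim pile of size 6, so its Grundy value is 6.
Pile B is a plain Nim pile of size 5, so its Grundy value is 5.
By the Sprague-Grundy theorem, the Grundy value of a sum of independent games is the XOR of the component values.
Combined value = 6 ⊕ 5 = 3.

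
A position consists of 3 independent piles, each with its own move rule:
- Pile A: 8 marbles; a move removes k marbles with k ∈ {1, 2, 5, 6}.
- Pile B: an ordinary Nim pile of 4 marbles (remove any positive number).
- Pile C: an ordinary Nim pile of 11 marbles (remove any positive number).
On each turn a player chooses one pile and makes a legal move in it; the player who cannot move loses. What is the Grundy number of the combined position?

14

Grundy values for pile A (subtraction set {1, 2, 5, 6}):
g(0) = mex{} = 0
g(1) = mex{0} = 1
g(2) = mex{0,1} = 2
g(3) = mex{1,2} = 0
g(4) = mex{0,2} = 1
g(5) = mex{0,1} = 2
g(6) = mex{0,1,2} = 3
g(7) = mex{1,2,3} = 0
g(8) = mex{0,2,3} = 1
So g(8) = 1.
Pile B is a plain Nim pile of size 4, so its Grundy value is 4.
Pile C is a plain Nim pile of size 11, so its Grundy value is 11.
The value of a disjunctive sum is the nim-sum of the parts.
Combined value = 1 ⊕ 4 ⊕ 11 = 14.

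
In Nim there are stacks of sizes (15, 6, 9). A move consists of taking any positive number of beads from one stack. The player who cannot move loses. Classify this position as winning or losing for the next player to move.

Nim-sum: 15 ^ 6 ^ 9 = 0.
The nim-sum is 0, so this is a P-position: the player to move is in a losing position under optimal play.

Losing position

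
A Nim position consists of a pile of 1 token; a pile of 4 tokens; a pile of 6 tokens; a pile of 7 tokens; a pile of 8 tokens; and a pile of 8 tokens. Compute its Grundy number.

Nim-sum: 1 XOR 4 XOR 6 XOR 7 XOR 8 XOR 8 = 4.

4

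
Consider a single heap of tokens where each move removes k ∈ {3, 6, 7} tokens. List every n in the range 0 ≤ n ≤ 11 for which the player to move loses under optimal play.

Grundy values for subtraction set {3, 6, 7}:
k:     0  1  2  3  4  5  6  7  8  9 10 11
g(k):  0  0  0  1  1  1  2  2  2  3  0  0
The P-positions (g = 0) in 0..11 are 0, 1, 2, 10, 11.

0, 1, 2, 10, 11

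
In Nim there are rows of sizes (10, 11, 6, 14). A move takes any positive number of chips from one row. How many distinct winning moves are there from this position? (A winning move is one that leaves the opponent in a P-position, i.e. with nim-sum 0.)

Nim-sum: 10 XOR 11 XOR 6 XOR 14 = 9.
The overall nim-sum is X = 9. A row of size p has a winning move iff p XOR X < p (reduce it to p XOR X).
  10: 10 XOR 9 = 3 < 10 — winning move (to 3).
  11: 11 XOR 9 = 2 < 11 — winning move (to 2).
  6: 6 XOR 9 = 15 ≥ 6 — no move.
  14: 14 XOR 9 = 7 < 14 — winning move (to 7).
That gives 3 winning moves.

3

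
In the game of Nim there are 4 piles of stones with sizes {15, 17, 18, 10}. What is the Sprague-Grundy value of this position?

Bitwise XOR of the heap sizes:
  01111  (15)
  10001  (17)
  10010  (18)
  01010  (10)
  -----
  00110  (6)

6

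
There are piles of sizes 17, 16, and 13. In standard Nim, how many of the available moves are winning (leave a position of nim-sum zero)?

1

Write each in binary and XOR column by column:
  10001  (17)
  10000  (16)
  01101  (13)
  -----
  01100  (12)
The overall nim-sum is X = 12. A pile of size p has a winning move iff p XOR X < p (reduce it to p XOR X).
  17: 17 XOR 12 = 29 ≥ 17 — no move.
  16: 16 XOR 12 = 28 ≥ 16 — no move.
  13: 13 XOR 12 = 1 < 13 — winning move (to 1).
That gives 1 winning move.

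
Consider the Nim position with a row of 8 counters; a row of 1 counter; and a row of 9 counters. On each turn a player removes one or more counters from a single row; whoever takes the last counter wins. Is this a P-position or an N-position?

P-position

Nim-sum: 8 XOR 1 XOR 9 = 0.
The nim-sum is 0, so this is a P-position: the player to move is in a losing position under optimal play.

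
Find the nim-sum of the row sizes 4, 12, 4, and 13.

1

Nim-sum: 4 ^ 12 ^ 4 ^ 13 = 1.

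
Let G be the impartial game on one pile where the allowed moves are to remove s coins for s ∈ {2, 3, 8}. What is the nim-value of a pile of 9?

2

Compute g(0), g(1), … for moves {2, 3, 8}:
k:     0  1  2  3  4  5  6  7  8  9
g(k):  0  0  1  1  2  0  0  1  1  2
So g(9) = 2.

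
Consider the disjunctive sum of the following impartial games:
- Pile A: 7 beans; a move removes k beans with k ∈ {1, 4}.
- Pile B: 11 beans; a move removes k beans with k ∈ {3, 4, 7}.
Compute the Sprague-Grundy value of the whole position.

0

For pile A, compute g(0), g(1), … with moves {1, 4}:
g(0) = mex{} = 0
g(1) = mex{0} = 1
g(2) = mex{1} = 0
g(3) = mex{0} = 1
g(4) = mex{0,1} = 2
g(5) = mex{1,2} = 0
g(6) = mex{0} = 1
g(7) = mex{1} = 0
So g(7) = 0.
For pile B, compute g(0), g(1), … with moves {3, 4, 7}:
g(0) = mex{} = 0
g(1) = mex{} = 0
g(2) = mex{} = 0
g(3) = mex{0} = 1
g(4) = mex{0} = 1
g(5) = mex{0} = 1
g(6) = mex{0,1} = 2
g(7) = mex{0,1} = 2
g(8) = mex{0,1} = 2
g(9) = mex{0,1,2} = 3
g(10) = mex{1,2} = 0
g(11) = mex{1,2} = 0
So g(11) = 0.
By the Sprague-Grundy theorem, the Grundy value of a sum of independent games is the XOR of the component values.
Combined value = 0 XOR 0 = 0.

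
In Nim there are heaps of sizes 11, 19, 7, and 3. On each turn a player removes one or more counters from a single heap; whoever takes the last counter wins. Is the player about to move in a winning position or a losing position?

Winning position

Compute the nim-sum pairwise:
11 XOR 19 = 24
24 XOR 7 = 31
31 XOR 3 = 28
The nim-sum is 28 ≠ 0, so this is an N-position: the player to move can win.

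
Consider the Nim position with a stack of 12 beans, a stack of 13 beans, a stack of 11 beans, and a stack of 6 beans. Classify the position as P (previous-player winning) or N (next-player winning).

N-position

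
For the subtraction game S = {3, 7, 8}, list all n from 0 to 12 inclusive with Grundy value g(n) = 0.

Grundy values for subtraction set {3, 7, 8}:
g(0) = mex{} = 0
g(1) = mex{} = 0
g(2) = mex{} = 0
g(3) = mex{0} = 1
g(4) = mex{0} = 1
g(5) = mex{0} = 1
g(6) = mex{1} = 0
g(7) = mex{0,1} = 2
g(8) = mex{0,1} = 2
g(9) = mex{0} = 1
g(10) = mex{0,1,2} = 3
g(11) = mex{1,2} = 0
g(12) = mex{1} = 0
The P-positions (g = 0) in 0..12 are 0, 1, 2, 6, 11, 12.

0, 1, 2, 6, 11, 12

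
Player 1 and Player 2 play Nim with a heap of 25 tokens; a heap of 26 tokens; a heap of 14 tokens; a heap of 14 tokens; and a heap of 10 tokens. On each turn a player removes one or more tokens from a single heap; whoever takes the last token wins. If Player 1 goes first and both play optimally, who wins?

Compute the nim-sum pairwise:
25 ⊕ 26 = 3
3 ⊕ 14 = 13
13 ⊕ 14 = 3
3 ⊕ 10 = 9
The nim-sum is 9 ≠ 0, so this is an N-position: the player to move can win; Player 1 has a winning move.

Player 1 wins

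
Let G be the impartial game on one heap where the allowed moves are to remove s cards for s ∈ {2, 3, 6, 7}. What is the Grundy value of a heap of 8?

2

Build the Grundy sequence with g(k) = mex{g(k−s) : s ∈ {2, 3, 6, 7}, s ≤ k}:
k:     0  1  2  3  4  5  6  7  8
g(k):  0  0  1  1  2  0  3  1  2
So g(8) = 2.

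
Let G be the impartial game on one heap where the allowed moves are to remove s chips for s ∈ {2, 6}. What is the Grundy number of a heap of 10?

Grundy values for subtraction set {2, 6}:
g(0) = mex{} = 0
g(1) = mex{} = 0
g(2) = mex{0} = 1
g(3) = mex{0} = 1
g(4) = mex{1} = 0
g(5) = mex{1} = 0
g(6) = mex{0} = 1
g(7) = mex{0} = 1
g(8) = mex{1} = 0
g(9) = mex{1} = 0
g(10) = mex{0} = 1
So g(10) = 1.

1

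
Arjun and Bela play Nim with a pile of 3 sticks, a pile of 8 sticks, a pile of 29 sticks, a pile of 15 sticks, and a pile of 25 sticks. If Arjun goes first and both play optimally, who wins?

Bela wins

Bitwise XOR of the heap sizes:
  00011  (3)
  01000  (8)
  11101  (29)
  01111  (15)
  11001  (25)
  -----
  00000  (0)
The nim-sum is 0, so this is a P-position: the player to move is in a losing position under optimal play; Arjun is about to move from it and so loses — Bela wins.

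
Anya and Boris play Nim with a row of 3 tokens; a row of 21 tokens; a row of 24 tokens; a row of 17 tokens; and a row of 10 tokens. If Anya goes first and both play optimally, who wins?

Compute the nim-sum pairwise:
3 ⊕ 21 = 22
22 ⊕ 24 = 14
14 ⊕ 17 = 31
31 ⊕ 10 = 21
The nim-sum is 21 ≠ 0, so this is an N-position: the player to move can win; Anya has a winning move.

Anya wins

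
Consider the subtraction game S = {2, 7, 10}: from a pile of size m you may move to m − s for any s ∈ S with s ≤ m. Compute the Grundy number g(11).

1

Grundy values for subtraction set {2, 7, 10}:
k:     0  1  2  3  4  5  6  7  8  9 10 11
g(k):  0  0  1  1  0  0  1  1  2  0  3  1
So g(11) = 1.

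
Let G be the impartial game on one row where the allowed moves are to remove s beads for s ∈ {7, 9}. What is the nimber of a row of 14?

2

Build the Grundy sequence with g(k) = mex{g(k−s) : s ∈ {7, 9}, s ≤ k}:
k:     0  1  2  3  4  5  6  7  8  9 10 11 12 13 14
g(k):  0  0  0  0  0  0  0  1  1  1  1  1  1  1  2
So g(14) = 2.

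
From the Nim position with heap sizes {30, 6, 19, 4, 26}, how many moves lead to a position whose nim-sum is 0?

Compute the nim-sum pairwise:
30 ^ 6 = 24
24 ^ 19 = 11
11 ^ 4 = 15
15 ^ 26 = 21
The overall nim-sum is X = 21. A heap of size p has a winning move iff p XOR X < p (reduce it to p XOR X).
  30: 30 XOR 21 = 11 < 30 — winning move (to 11).
  6: 6 XOR 21 = 19 ≥ 6 — no move.
  19: 19 XOR 21 = 6 < 19 — winning move (to 6).
  4: 4 XOR 21 = 17 ≥ 4 — no move.
  26: 26 XOR 21 = 15 < 26 — winning move (to 15).
That gives 3 winning moves.

3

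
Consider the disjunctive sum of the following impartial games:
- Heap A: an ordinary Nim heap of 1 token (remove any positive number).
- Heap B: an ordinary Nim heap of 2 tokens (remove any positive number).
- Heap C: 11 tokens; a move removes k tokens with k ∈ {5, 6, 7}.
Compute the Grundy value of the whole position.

1

Heap A is a plain Nim heap of size 1, so its Grundy value is 1.
Heap B is a plain Nim heap of size 2, so its Grundy value is 2.
For heap C, compute g(0), g(1), … with moves {5, 6, 7}:
g(0) = mex{} = 0
g(1) = mex{} = 0
g(2) = mex{} = 0
g(3) = mex{} = 0
g(4) = mex{} = 0
g(5) = mex{0} = 1
g(6) = mex{0} = 1
g(7) = mex{0} = 1
g(8) = mex{0} = 1
g(9) = mex{0} = 1
g(10) = mex{0,1} = 2
g(11) = mex{0,1} = 2
So g(11) = 2.
The value of a disjunctive sum is the nim-sum of the parts.
Combined value = 1 ⊕ 2 ⊕ 2 = 1.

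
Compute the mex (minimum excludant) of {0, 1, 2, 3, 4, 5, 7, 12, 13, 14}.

The values 0, 1, 2, 3, 4, 5 are all present; 6 is the first non-negative integer missing from the set.

6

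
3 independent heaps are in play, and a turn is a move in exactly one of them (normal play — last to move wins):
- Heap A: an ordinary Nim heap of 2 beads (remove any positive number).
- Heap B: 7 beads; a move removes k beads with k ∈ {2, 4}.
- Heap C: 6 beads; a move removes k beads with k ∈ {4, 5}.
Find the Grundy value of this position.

Heap A is a plain Nim heap of size 2, so its Grundy value is 2.
Grundy values for heap B (subtraction set {2, 4}):
g(0) = mex{} = 0
g(1) = mex{} = 0
g(2) = mex{0} = 1
g(3) = mex{0} = 1
g(4) = mex{0,1} = 2
g(5) = mex{0,1} = 2
g(6) = mex{1,2} = 0
g(7) = mex{1,2} = 0
So g(7) = 0.
Grundy values for heap C (subtraction set {4, 5}):
k:     0  1  2  3  4  5  6
g(k):  0  0  0  0  1  1  1
So g(6) = 1.
By the Sprague-Grundy theorem, the Grundy value of a sum of independent games is the XOR of the component values.
Combined value = 2 XOR 0 XOR 1 = 3.

3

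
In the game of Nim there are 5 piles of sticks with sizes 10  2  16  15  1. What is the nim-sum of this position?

Nim-sum: 10 XOR 2 XOR 16 XOR 15 XOR 1 = 22.

22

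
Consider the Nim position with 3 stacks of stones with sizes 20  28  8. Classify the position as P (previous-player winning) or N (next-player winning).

In binary:
  10100  (20)
  11100  (28)
  01000  (8)
  -----
  00000  (0)
The nim-sum is 0, so this is a P-position: the player to move is in a losing position under optimal play.

P-position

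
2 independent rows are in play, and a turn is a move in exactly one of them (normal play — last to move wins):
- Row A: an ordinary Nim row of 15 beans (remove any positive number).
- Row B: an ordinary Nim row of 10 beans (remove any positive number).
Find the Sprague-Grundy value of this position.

5

Row A is a plain Nim row of size 15, so its Grundy value is 15.
Row B is a plain Nim row of size 10, so its Grundy value is 10.
By the Sprague-Grundy theorem, the Grundy value of a sum of independent games is the XOR of the component values.
Combined value = 15 ⊕ 10 = 5.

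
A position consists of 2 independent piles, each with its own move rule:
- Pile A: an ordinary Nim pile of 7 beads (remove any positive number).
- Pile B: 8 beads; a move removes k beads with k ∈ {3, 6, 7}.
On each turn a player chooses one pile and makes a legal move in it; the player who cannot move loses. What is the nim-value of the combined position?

5

Pile A is a plain Nim pile of size 7, so its Grundy value is 7.
Build the Grundy sequence for pile B with g(k) = mex{g(k−s) : s ∈ {3, 6, 7}, s ≤ k}:
k:     0  1  2  3  4  5  6  7  8
g(k):  0  0  0  1  1  1  2  2  2
So g(8) = 2.
The value of a disjunctive sum is the nim-sum of the parts.
Combined value = 7 ⊕ 2 = 5.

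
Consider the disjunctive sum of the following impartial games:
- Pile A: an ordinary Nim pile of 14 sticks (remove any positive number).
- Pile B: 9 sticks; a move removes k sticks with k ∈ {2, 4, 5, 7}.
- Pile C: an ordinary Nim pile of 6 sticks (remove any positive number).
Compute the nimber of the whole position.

8

Pile A is a plain Nim pile of size 14, so its Grundy value is 14.
Grundy values for pile B (subtraction set {2, 4, 5, 7}):
k:     0  1  2  3  4  5  6  7  8  9
g(k):  0  0  1  1  2  2  3  3  4  0
So g(9) = 0.
Pile C is a plain Nim pile of size 6, so its Grundy value is 6.
The value of a disjunctive sum is the nim-sum of the parts.
Combined value = 14 XOR 0 XOR 6 = 8.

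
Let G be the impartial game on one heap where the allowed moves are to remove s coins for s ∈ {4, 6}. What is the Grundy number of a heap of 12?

Build the Grundy sequence with g(k) = mex{g(k−s) : s ∈ {4, 6}, s ≤ k}:
g(0) = mex{} = 0
g(1) = mex{} = 0
g(2) = mex{} = 0
g(3) = mex{} = 0
g(4) = mex{0} = 1
g(5) = mex{0} = 1
g(6) = mex{0} = 1
g(7) = mex{0} = 1
g(8) = mex{0,1} = 2
g(9) = mex{0,1} = 2
g(10) = mex{1} = 0
g(11) = mex{1} = 0
g(12) = mex{1,2} = 0
So g(12) = 0.

0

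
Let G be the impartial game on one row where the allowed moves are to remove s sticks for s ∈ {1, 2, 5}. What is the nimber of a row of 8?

Compute g(0), g(1), … for moves {1, 2, 5}:
k:     0  1  2  3  4  5  6  7  8
g(k):  0  1  2  0  1  2  0  1  2
So g(8) = 2.

2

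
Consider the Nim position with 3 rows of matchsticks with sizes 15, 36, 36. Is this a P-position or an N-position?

Compute the nim-sum pairwise:
15 XOR 36 = 43
43 XOR 36 = 15
The nim-sum is 15 ≠ 0, so this is an N-position: the player to move can win.

N-position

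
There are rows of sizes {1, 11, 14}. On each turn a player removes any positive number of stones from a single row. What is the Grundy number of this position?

Nim-sum: 1 ^ 11 ^ 14 = 4.

4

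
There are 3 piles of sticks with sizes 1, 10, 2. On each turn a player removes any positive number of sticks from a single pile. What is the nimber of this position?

9

Compute the nim-sum pairwise:
1 ⊕ 10 = 11
11 ⊕ 2 = 9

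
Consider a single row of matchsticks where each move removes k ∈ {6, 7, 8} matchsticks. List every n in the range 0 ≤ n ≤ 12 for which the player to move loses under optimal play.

0, 1, 2, 3, 4, 5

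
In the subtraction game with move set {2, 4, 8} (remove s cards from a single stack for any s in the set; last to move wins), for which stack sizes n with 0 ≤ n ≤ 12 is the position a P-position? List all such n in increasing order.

0, 1, 6, 7, 12

Build the Grundy sequence with g(k) = mex{g(k−s) : s ∈ {2, 4, 8}, s ≤ k}:
g(0) = mex{} = 0
g(1) = mex{} = 0
g(2) = mex{0} = 1
g(3) = mex{0} = 1
g(4) = mex{0,1} = 2
g(5) = mex{0,1} = 2
g(6) = mex{1,2} = 0
g(7) = mex{1,2} = 0
g(8) = mex{0,2} = 1
g(9) = mex{0,2} = 1
g(10) = mex{0,1} = 2
g(11) = mex{0,1} = 2
g(12) = mex{1,2} = 0
The P-positions (g = 0) in 0..12 are 0, 1, 6, 7, 12.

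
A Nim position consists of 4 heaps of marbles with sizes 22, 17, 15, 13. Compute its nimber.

5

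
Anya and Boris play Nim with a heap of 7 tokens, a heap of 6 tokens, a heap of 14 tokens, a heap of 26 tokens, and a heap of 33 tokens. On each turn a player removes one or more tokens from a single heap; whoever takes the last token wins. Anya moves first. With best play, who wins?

Write each in binary and XOR column by column:
  000111  (7)
  000110  (6)
  001110  (14)
  011010  (26)
  100001  (33)
  ------
  110100  (52)
The nim-sum is 52 ≠ 0, so this is an N-position: the player to move can win; Anya has a winning move.

Anya wins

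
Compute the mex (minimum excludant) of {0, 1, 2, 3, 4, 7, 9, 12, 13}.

The values 0, 1, 2, 3, 4 are all present; 5 is the first non-negative integer missing from the set.

5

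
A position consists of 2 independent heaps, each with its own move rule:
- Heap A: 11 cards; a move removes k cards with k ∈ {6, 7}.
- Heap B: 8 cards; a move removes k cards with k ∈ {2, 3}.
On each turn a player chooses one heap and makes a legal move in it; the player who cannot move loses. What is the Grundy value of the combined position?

For heap A, compute g(0), g(1), … with moves {6, 7}:
g(0) = mex{} = 0
g(1) = mex{} = 0
g(2) = mex{} = 0
g(3) = mex{} = 0
g(4) = mex{} = 0
g(5) = mex{} = 0
g(6) = mex{0} = 1
g(7) = mex{0} = 1
g(8) = mex{0} = 1
g(9) = mex{0} = 1
g(10) = mex{0} = 1
g(11) = mex{0} = 1
So g(11) = 1.
For heap B, compute g(0), g(1), … with moves {2, 3}:
k:     0  1  2  3  4  5  6  7  8
g(k):  0  0  1  1  2  0  0  1  1
So g(8) = 1.
By the Sprague-Grundy theorem, the Grundy value of a sum of independent games is the XOR of the component values.
Combined value = 1 XOR 1 = 0.

0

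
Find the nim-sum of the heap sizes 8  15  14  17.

Compute the nim-sum pairwise:
8 ⊕ 15 = 7
7 ⊕ 14 = 9
9 ⊕ 17 = 24

24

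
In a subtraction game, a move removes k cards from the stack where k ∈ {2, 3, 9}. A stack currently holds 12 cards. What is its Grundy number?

0

Build the Grundy sequence with g(k) = mex{g(k−s) : s ∈ {2, 3, 9}, s ≤ k}:
k:     0  1  2  3  4  5  6  7  8  9 10 11 12
g(k):  0  0  1  1  2  0  0  1  1  2  2  0  0
So g(12) = 0.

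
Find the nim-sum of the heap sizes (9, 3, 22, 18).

14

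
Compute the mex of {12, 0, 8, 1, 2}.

The values 0, 1, 2 are all present; 3 is the first non-negative integer missing from the set.

3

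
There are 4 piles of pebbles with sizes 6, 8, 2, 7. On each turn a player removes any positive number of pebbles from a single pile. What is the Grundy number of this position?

11

Nim-sum: 6 XOR 8 XOR 2 XOR 7 = 11.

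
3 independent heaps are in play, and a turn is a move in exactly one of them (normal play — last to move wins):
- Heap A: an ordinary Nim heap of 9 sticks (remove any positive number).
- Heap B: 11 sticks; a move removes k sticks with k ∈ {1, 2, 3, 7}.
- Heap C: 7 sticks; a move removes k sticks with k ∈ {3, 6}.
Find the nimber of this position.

Heap A is a plain Nim heap of size 9, so its Grundy value is 9.
Build the Grundy sequence for heap B with g(k) = mex{g(k−s) : s ∈ {1, 2, 3, 7}, s ≤ k}:
g(0) = mex{} = 0
g(1) = mex{0} = 1
g(2) = mex{0,1} = 2
g(3) = mex{0,1,2} = 3
g(4) = mex{1,2,3} = 0
g(5) = mex{0,2,3} = 1
g(6) = mex{0,1,3} = 2
g(7) = mex{0,1,2} = 3
g(8) = mex{1,2,3} = 0
g(9) = mex{0,2,3} = 1
g(10) = mex{0,1,3} = 2
g(11) = mex{0,1,2} = 3
So g(11) = 3.
Grundy values for heap C (subtraction set {3, 6}):
g(0) = mex{} = 0
g(1) = mex{} = 0
g(2) = mex{} = 0
g(3) = mex{0} = 1
g(4) = mex{0} = 1
g(5) = mex{0} = 1
g(6) = mex{0,1} = 2
g(7) = mex{0,1} = 2
So g(7) = 2.
By the Sprague-Grundy theorem, the Grundy value of a sum of independent games is the XOR of the component values.
Combined value = 9 ⊕ 3 ⊕ 2 = 8.

8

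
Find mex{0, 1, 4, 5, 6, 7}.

2

The values 0, 1 are all present; 2 is the first non-negative integer missing from the set.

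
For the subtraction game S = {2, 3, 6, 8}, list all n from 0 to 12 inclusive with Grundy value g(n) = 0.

0, 1, 5, 10

Compute g(0), g(1), … for moves {2, 3, 6, 8}:
k:     0  1  2  3  4  5  6  7  8  9 10 11 12
g(k):  0  0  1  1  2  0  3  1  2  2  0  3  1
The P-positions (g = 0) in 0..12 are 0, 1, 5, 10.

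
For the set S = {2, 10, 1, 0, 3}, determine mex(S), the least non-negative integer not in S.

4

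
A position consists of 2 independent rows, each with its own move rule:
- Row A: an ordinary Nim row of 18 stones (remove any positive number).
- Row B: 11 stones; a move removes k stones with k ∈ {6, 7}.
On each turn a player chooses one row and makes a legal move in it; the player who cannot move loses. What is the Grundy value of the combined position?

19

Row A is a plain Nim row of size 18, so its Grundy value is 18.
For row B, compute g(0), g(1), … with moves {6, 7}:
g(0) = mex{} = 0
g(1) = mex{} = 0
g(2) = mex{} = 0
g(3) = mex{} = 0
g(4) = mex{} = 0
g(5) = mex{} = 0
g(6) = mex{0} = 1
g(7) = mex{0} = 1
g(8) = mex{0} = 1
g(9) = mex{0} = 1
g(10) = mex{0} = 1
g(11) = mex{0} = 1
So g(11) = 1.
The value of a disjunctive sum is the nim-sum of the parts.
Combined value = 18 XOR 1 = 19.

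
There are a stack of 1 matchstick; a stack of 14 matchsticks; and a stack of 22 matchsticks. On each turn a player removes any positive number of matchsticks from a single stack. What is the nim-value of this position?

25

Write each in binary and XOR column by column:
  00001  (1)
  01110  (14)
  10110  (22)
  -----
  11001  (25)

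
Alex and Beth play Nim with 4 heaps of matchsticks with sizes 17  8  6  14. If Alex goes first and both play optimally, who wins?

Write each in binary and XOR column by column:
  10001  (17)
  01000  (8)
  00110  (6)
  01110  (14)
  -----
  10001  (17)
The nim-sum is 17 ≠ 0, so this is an N-position: the player to move can win; Alex has a winning move.

Alex wins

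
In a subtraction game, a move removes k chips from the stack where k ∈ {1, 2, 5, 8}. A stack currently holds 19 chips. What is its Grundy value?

1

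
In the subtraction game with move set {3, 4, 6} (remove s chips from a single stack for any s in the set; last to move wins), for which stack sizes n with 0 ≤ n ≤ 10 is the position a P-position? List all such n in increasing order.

Build the Grundy sequence with g(k) = mex{g(k−s) : s ∈ {3, 4, 6}, s ≤ k}:
k:     0  1  2  3  4  5  6  7  8  9 10
g(k):  0  0  0  1  1  1  2  2  2  0  0
The P-positions (g = 0) in 0..10 are 0, 1, 2, 9, 10.

0, 1, 2, 9, 10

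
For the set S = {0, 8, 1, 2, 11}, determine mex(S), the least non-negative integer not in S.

3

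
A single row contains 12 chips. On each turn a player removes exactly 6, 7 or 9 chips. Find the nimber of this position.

Build the Grundy sequence with g(k) = mex{g(k−s) : s ∈ {6, 7, 9}, s ≤ k}:
g(0) = mex{} = 0
g(1) = mex{} = 0
g(2) = mex{} = 0
g(3) = mex{} = 0
g(4) = mex{} = 0
g(5) = mex{} = 0
g(6) = mex{0} = 1
g(7) = mex{0} = 1
g(8) = mex{0} = 1
g(9) = mex{0} = 1
g(10) = mex{0} = 1
g(11) = mex{0} = 1
g(12) = mex{0,1} = 2
So g(12) = 2.

2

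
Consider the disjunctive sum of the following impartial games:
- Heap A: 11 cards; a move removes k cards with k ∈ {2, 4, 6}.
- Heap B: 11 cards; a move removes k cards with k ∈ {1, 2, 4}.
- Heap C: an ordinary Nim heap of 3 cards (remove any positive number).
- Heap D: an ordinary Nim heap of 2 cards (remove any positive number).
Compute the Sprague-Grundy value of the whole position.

2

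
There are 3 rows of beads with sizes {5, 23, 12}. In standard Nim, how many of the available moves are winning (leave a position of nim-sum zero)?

1

In binary:
  00101  (5)
  10111  (23)
  01100  (12)
  -----
  11110  (30)
The overall nim-sum is X = 30. A row of size p has a winning move iff p XOR X < p (reduce it to p XOR X).
  5: 5 XOR 30 = 27 ≥ 5 — no move.
  23: 23 XOR 30 = 9 < 23 — winning move (to 9).
  12: 12 XOR 30 = 18 ≥ 12 — no move.
That gives 1 winning move.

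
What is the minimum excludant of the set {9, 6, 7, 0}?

1

0 is in the set but 1 is not, so the mex is 1.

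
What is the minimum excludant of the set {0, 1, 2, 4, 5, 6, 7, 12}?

3

The values 0, 1, 2 are all present; 3 is the first non-negative integer missing from the set.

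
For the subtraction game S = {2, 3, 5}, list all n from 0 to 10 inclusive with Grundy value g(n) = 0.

0, 1, 7, 8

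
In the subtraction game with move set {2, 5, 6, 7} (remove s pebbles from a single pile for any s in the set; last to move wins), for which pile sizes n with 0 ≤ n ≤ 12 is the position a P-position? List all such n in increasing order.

Compute g(0), g(1), … for moves {2, 5, 6, 7}:
k:     0  1  2  3  4  5  6  7  8  9 10 11 12
g(k):  0  0  1  1  0  2  1  3  2  2  3  3  0
The P-positions (g = 0) in 0..12 are 0, 1, 4, 12.

0, 1, 4, 12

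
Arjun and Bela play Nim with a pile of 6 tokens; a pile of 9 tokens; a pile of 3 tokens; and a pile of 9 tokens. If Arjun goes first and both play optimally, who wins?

Write each in binary and XOR column by column:
  0110  (6)
  1001  (9)
  0011  (3)
  1001  (9)
  ----
  0101  (5)
The nim-sum is 5 ≠ 0, so this is an N-position: the player to move can win; Arjun has a winning move.

Arjun wins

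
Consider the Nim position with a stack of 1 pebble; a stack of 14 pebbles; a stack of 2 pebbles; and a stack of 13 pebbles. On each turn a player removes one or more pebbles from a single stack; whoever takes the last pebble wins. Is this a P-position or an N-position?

P-position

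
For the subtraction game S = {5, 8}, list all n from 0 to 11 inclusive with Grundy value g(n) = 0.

Build the Grundy sequence with g(k) = mex{g(k−s) : s ∈ {5, 8}, s ≤ k}:
k:     0  1  2  3  4  5  6  7  8  9 10 11
g(k):  0  0  0  0  0  1  1  1  1  1  2  2
The P-positions (g = 0) in 0..11 are 0, 1, 2, 3, 4.

0, 1, 2, 3, 4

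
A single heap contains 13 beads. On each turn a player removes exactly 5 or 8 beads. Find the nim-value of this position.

0

Build the Grundy sequence with g(k) = mex{g(k−s) : s ∈ {5, 8}, s ≤ k}:
g(0) = mex{} = 0
g(1) = mex{} = 0
g(2) = mex{} = 0
g(3) = mex{} = 0
g(4) = mex{} = 0
g(5) = mex{0} = 1
g(6) = mex{0} = 1
g(7) = mex{0} = 1
g(8) = mex{0} = 1
g(9) = mex{0} = 1
g(10) = mex{0,1} = 2
g(11) = mex{0,1} = 2
g(12) = mex{0,1} = 2
g(13) = mex{1} = 0
So g(13) = 0.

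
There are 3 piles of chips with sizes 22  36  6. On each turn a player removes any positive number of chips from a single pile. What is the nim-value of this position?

Nim-sum: 22 ^ 36 ^ 6 = 52.

52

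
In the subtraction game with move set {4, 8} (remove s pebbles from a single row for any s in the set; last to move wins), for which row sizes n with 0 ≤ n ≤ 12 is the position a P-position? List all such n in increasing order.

Compute g(0), g(1), … for moves {4, 8}:
g(0) = mex{} = 0
g(1) = mex{} = 0
g(2) = mex{} = 0
g(3) = mex{} = 0
g(4) = mex{0} = 1
g(5) = mex{0} = 1
g(6) = mex{0} = 1
g(7) = mex{0} = 1
g(8) = mex{0,1} = 2
g(9) = mex{0,1} = 2
g(10) = mex{0,1} = 2
g(11) = mex{0,1} = 2
g(12) = mex{1,2} = 0
The P-positions (g = 0) in 0..12 are 0, 1, 2, 3, 12.

0, 1, 2, 3, 12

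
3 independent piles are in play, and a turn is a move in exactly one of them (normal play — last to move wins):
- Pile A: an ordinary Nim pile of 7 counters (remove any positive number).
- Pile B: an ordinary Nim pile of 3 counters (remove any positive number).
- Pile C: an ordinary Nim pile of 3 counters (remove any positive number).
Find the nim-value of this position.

7

Pile A is a plain Nim pile of size 7, so its Grundy value is 7.
Pile B is a plain Nim pile of size 3, so its Grundy value is 3.
Pile C is a plain Nim pile of size 3, so its Grundy value is 3.
By the Sprague-Grundy theorem, the Grundy value of a sum of independent games is the XOR of the component values.
Combined value = 7 XOR 3 XOR 3 = 7.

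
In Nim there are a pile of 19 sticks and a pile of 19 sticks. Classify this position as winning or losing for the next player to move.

Losing position

Write each in binary and XOR column by column:
  10011  (19)
  10011  (19)
  -----
  00000  (0)
The nim-sum is 0, so this is a P-position: the player to move is in a losing position under optimal play.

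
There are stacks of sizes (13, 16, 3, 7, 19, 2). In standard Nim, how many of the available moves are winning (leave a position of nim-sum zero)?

1

Write each in binary and XOR column by column:
  01101  (13)
  10000  (16)
  00011  (3)
  00111  (7)
  10011  (19)
  00010  (2)
  -----
  01000  (8)
The overall nim-sum is X = 8. A stack of size p has a winning move iff p XOR X < p (reduce it to p XOR X).
  13: 13 XOR 8 = 5 < 13 — winning move (to 5).
  16: 16 XOR 8 = 24 ≥ 16 — no move.
  3: 3 XOR 8 = 11 ≥ 3 — no move.
  7: 7 XOR 8 = 15 ≥ 7 — no move.
  19: 19 XOR 8 = 27 ≥ 19 — no move.
  2: 2 XOR 8 = 10 ≥ 2 — no move.
That gives 1 winning move.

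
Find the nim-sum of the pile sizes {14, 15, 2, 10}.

9

Bitwise XOR of the heap sizes:
  1110  (14)
  1111  (15)
  0010  (2)
  1010  (10)
  ----
  1001  (9)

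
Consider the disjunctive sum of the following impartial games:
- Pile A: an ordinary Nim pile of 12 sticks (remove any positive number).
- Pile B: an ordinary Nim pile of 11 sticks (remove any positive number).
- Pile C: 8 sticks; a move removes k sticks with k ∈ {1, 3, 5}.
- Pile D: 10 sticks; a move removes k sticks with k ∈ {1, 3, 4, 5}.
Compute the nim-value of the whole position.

7

Pile A is a plain Nim pile of size 12, so its Grundy value is 12.
Pile B is a plain Nim pile of size 11, so its Grundy value is 11.
Grundy values for pile C (subtraction set {1, 3, 5}):
g(0) = mex{} = 0
g(1) = mex{0} = 1
g(2) = mex{1} = 0
g(3) = mex{0} = 1
g(4) = mex{1} = 0
g(5) = mex{0} = 1
g(6) = mex{1} = 0
g(7) = mex{0} = 1
g(8) = mex{1} = 0
So g(8) = 0.
Grundy values for pile D (subtraction set {1, 3, 4, 5}):
k:     0  1  2  3  4  5  6  7  8  9 10
g(k):  0  1  0  1  2  3  2  3  0  1  0
So g(10) = 0.
The value of a disjunctive sum is the nim-sum of the parts.
Combined value = 12 ⊕ 11 ⊕ 0 ⊕ 0 = 7.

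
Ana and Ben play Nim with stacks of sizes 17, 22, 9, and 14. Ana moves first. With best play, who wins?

Ben wins

Nim-sum: 17 XOR 22 XOR 9 XOR 14 = 0.
The nim-sum is 0, so this is a P-position: the player to move is in a losing position under optimal play; Ana is about to move from it and so loses — Ben wins.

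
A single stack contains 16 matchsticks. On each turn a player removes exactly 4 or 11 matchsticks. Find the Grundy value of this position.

Grundy values for subtraction set {4, 11}:
k:     0  1  2  3  4  5  6  7  8  9 10 11 12 13 14 15 16
g(k):  0  0  0  0  1  1  1  1  0  0  0  2  1  1  1  0  0
So g(16) = 0.

0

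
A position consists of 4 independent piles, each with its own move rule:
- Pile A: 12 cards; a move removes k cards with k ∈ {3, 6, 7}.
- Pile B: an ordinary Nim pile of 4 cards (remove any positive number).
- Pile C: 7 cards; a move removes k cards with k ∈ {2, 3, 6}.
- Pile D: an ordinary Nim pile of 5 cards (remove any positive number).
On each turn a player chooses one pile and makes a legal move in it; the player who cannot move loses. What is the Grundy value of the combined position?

Build the Grundy sequence for pile A with g(k) = mex{g(k−s) : s ∈ {3, 6, 7}, s ≤ k}:
k:     0  1  2  3  4  5  6  7  8  9 10 11 12
g(k):  0  0  0  1  1  1  2  2  2  3  0  0  0
So g(12) = 0.
Pile B is a plain Nim pile of size 4, so its Grundy value is 4.
For pile C, compute g(0), g(1), … with moves {2, 3, 6}:
k:     0  1  2  3  4  5  6  7
g(k):  0  0  1  1  2  0  3  1
So g(7) = 1.
Pile D is a plain Nim pile of size 5, so its Grundy value is 5.
The value of a disjunctive sum is the nim-sum of the parts.
Combined value = 0 XOR 4 XOR 1 XOR 5 = 0.

0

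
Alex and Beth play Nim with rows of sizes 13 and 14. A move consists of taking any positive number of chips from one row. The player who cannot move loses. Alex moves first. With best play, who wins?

Alex wins

Nim-sum: 13 ^ 14 = 3.
The nim-sum is 3 ≠ 0, so this is an N-position: the player to move can win; Alex has a winning move.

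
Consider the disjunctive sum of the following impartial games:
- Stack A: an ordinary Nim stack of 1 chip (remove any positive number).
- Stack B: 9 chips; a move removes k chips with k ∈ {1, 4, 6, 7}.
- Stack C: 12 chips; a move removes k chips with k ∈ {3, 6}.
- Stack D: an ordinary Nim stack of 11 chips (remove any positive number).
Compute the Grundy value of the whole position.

9

Stack A is a plain Nim stack of size 1, so its Grundy value is 1.
For stack B, compute g(0), g(1), … with moves {1, 4, 6, 7}:
k:     0  1  2  3  4  5  6  7  8  9
g(k):  0  1  0  1  2  0  1  2  3  2
So g(9) = 2.
Build the Grundy sequence for stack C with g(k) = mex{g(k−s) : s ∈ {3, 6}, s ≤ k}:
g(0) = mex{} = 0
g(1) = mex{} = 0
g(2) = mex{} = 0
g(3) = mex{0} = 1
g(4) = mex{0} = 1
g(5) = mex{0} = 1
g(6) = mex{0,1} = 2
g(7) = mex{0,1} = 2
g(8) = mex{0,1} = 2
g(9) = mex{1,2} = 0
g(10) = mex{1,2} = 0
g(11) = mex{1,2} = 0
g(12) = mex{0,2} = 1
So g(12) = 1.
Stack D is a plain Nim stack of size 11, so its Grundy value is 11.
The value of a disjunctive sum is the nim-sum of the parts.
Combined value = 1 XOR 2 XOR 1 XOR 11 = 9.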